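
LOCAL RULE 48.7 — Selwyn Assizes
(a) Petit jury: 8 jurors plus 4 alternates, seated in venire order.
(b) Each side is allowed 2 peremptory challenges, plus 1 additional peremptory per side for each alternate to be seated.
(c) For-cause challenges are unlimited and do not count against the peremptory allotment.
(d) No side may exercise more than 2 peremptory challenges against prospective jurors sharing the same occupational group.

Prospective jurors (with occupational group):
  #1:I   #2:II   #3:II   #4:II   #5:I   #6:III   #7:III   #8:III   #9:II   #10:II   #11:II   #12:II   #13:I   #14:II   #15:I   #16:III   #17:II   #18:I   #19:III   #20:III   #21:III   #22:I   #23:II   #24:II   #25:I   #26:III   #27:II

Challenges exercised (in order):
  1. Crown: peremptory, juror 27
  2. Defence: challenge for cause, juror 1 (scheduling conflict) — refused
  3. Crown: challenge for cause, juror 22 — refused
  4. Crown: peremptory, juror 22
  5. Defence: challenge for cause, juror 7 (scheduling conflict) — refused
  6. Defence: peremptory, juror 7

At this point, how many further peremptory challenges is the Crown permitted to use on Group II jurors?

Crown peremptories so far: #27, #22 — 2 of 6 used, 4 left overall.
Against Group II: #27 — 1 used; per-group cap 2 leaves 1.
Binding limit: min(4, 1) = 1.

1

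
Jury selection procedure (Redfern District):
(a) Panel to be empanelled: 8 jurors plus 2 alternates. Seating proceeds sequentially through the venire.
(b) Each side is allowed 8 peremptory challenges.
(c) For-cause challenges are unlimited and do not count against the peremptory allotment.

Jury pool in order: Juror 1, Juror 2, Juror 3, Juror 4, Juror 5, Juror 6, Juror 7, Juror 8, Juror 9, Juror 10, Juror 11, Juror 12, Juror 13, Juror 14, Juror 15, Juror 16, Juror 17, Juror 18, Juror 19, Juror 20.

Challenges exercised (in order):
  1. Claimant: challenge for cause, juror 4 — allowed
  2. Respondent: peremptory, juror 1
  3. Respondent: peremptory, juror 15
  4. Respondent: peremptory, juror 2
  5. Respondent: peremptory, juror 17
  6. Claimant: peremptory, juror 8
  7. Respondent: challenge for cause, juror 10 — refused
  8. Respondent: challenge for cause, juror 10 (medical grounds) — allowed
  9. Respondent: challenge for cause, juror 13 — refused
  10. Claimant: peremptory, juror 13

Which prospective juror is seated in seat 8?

14

Removed: #1, #2, #4, #8, #10, #13, #15, #17.
Seating in order: seats 1–8 → #3, #5, #6, #7, #9, #11, #12, #14; alternates → #16, #18.
So seat 8 is #14.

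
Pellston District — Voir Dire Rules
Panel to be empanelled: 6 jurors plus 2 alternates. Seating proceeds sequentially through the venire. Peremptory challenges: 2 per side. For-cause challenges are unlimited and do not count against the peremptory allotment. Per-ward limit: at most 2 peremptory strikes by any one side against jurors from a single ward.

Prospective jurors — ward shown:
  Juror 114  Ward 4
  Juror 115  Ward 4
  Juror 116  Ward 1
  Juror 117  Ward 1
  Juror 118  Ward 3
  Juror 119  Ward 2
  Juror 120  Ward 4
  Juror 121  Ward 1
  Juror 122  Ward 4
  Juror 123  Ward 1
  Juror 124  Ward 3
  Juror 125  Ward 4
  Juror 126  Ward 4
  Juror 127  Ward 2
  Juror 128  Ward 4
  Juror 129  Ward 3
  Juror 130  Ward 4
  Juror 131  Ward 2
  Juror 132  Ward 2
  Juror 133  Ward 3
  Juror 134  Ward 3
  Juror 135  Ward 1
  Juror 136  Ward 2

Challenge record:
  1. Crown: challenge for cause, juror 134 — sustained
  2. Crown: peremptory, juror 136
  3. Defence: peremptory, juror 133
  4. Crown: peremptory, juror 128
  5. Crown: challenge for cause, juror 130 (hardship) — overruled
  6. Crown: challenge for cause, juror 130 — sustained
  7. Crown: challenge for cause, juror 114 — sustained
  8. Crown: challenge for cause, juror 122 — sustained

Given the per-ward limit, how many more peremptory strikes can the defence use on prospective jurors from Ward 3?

1

Defence peremptories so far: #133 — 1 of 2 used, 1 left overall.
Against Ward 3: #133 — 1 used; per-ward cap 2 leaves 1.
Binding limit: min(1, 1) = 1.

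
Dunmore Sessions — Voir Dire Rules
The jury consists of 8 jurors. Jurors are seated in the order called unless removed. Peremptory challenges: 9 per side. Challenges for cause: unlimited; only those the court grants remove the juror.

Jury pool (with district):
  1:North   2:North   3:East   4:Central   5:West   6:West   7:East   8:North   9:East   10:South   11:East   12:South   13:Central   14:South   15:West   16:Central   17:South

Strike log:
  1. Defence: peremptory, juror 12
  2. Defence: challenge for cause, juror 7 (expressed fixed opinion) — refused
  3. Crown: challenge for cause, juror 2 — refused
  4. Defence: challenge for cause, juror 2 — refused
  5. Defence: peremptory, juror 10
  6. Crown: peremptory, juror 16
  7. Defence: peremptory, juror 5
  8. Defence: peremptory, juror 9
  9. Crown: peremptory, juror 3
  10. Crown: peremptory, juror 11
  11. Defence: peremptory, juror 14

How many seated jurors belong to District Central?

Removed: #3, #5, #9, #10, #11, #12, #14, #16.
Seated jurors 1–8: #1, #2, #4, #6, #7, #8, #13, #15.
Of those, in District Central: #4, #13 → 2.

2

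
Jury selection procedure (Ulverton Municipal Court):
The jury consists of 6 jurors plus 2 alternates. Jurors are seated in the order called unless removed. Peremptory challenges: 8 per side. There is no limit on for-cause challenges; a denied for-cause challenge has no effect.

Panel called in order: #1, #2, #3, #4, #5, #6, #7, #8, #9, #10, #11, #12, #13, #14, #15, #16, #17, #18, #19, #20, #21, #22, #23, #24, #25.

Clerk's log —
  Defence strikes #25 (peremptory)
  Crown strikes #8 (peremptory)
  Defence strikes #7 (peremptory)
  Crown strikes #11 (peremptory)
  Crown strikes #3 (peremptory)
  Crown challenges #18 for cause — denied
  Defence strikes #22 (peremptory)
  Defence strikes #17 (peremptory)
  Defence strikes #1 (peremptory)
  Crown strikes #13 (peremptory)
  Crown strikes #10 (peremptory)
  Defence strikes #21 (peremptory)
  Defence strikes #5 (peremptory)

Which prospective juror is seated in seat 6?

14

Removed: #1, #3, #5, #7, #8, #10, #11, #13, #17, #21, #22, #25. (#18 stays — for-cause denied.)
Seating in order: seats 1–6 → #2, #4, #6, #9, #12, #14; alternates → #15, #16.
So seat 6 is #14.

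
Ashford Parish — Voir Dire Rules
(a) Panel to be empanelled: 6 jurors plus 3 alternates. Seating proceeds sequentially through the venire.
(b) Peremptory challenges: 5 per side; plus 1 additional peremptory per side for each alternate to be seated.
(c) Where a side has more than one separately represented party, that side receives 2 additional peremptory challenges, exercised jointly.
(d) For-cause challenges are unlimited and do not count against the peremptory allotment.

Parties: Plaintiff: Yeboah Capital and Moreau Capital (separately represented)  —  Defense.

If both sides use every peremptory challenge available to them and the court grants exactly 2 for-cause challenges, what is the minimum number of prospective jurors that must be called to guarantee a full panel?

Seats to fill: 6 + 3 alternates = 9.
Peremptories — Plaintiff: 5 + 1×3 + 2 = 10; Defense: 5 + 1×3 = 8; total 18.
For-cause removals: 2.
Minimum venire: 9 + 18 + 2 = 29.

29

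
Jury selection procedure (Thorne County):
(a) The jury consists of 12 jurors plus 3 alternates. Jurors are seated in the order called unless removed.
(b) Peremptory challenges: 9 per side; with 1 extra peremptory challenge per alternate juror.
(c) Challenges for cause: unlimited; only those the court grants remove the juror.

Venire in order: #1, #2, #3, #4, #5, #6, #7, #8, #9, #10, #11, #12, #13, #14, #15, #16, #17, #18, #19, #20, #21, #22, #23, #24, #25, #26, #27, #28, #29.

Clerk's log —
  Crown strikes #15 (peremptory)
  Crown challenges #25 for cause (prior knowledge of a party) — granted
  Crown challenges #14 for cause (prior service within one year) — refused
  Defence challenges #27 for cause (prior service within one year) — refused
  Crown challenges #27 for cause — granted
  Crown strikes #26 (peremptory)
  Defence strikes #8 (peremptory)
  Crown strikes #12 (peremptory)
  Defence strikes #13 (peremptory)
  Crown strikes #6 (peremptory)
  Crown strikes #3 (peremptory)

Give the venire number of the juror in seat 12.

Removed: #3, #6, #8, #12, #13, #15, #25, #26, #27. (#14 stays — for-cause denied.)
Seating in order: seats 1–12 → #1, #2, #4, #5, #7, #9, #10, #11, #14, #16, #17, #18; alternates → #19, #20, #21.
So seat 12 is #18.

18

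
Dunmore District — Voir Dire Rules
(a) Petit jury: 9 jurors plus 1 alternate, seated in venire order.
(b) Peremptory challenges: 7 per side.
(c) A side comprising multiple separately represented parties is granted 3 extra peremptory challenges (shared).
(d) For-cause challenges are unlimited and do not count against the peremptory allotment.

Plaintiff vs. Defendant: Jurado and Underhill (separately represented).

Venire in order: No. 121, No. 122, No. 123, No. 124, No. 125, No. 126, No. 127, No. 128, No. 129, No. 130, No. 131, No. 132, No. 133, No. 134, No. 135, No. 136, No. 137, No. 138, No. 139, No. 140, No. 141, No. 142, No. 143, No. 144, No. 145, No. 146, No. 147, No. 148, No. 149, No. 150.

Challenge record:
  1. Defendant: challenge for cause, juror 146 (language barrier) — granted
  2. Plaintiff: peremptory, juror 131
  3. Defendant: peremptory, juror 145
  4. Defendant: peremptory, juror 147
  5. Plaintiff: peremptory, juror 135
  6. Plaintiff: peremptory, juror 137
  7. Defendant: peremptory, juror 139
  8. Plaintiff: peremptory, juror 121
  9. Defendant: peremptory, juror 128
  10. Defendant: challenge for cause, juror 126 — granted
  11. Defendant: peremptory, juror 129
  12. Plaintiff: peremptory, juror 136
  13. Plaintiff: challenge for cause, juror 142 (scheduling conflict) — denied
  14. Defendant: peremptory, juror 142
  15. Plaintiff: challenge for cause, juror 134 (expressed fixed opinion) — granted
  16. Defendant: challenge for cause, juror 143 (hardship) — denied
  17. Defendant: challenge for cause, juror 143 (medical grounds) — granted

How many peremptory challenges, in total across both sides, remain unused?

6

Plaintiff allotment: 7. Defendant allotment: 7 base + 3 multi-party = 10.
Plaintiff peremptories used: #131, #135, #137, #121, #136 — 5 (for-cause on #142, #134 don't count).
Defendant peremptories used: #145, #147, #139, #128, #129, #142 — 6 (for-cause on #146, #126, #143, #143 don't count).
Remaining: (7 − 5) + (10 − 6) = 6.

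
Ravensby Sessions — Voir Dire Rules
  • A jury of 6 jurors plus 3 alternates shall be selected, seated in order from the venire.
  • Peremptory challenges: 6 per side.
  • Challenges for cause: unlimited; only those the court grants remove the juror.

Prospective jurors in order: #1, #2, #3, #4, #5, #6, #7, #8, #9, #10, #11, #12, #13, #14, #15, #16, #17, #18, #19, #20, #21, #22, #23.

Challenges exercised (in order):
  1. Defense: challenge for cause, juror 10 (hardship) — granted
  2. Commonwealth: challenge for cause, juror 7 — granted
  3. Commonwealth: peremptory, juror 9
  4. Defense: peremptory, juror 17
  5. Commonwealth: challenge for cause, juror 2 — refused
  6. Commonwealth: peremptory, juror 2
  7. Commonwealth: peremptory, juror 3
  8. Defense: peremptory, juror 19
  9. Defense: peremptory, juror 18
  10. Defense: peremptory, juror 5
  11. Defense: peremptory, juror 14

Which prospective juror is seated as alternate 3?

Removed: #2, #3, #5, #7, #9, #10, #14, #17, #18, #19.
Seating in order: seats 1–6 → #1, #4, #6, #8, #11, #12; alternates → #13, #15, #16.
So alternate 3 is #16.

16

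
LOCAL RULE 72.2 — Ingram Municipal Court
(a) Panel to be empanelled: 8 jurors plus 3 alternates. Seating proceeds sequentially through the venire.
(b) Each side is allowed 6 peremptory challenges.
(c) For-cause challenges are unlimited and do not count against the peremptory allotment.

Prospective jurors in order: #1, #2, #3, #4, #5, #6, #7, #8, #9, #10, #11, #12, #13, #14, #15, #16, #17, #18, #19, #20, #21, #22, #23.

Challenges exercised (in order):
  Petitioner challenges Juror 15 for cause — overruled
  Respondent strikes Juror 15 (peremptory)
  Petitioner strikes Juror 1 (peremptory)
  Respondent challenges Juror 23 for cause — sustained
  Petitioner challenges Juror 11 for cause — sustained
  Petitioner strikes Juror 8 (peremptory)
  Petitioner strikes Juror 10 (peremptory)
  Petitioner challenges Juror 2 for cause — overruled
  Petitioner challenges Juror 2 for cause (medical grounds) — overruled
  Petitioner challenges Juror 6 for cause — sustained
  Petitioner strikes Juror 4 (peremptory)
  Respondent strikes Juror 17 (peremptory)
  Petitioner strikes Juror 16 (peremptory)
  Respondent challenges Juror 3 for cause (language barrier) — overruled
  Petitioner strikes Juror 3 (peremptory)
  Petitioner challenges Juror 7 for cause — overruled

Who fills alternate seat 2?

20

Removed: #1, #3, #4, #6, #8, #10, #11, #15, #16, #17, #23. (#2, #7 stay — for-cause denied.)
Seating in order: seats 1–8 → #2, #5, #7, #9, #12, #13, #14, #18; alternates → #19, #20, #21.
So alternate 2 is #20.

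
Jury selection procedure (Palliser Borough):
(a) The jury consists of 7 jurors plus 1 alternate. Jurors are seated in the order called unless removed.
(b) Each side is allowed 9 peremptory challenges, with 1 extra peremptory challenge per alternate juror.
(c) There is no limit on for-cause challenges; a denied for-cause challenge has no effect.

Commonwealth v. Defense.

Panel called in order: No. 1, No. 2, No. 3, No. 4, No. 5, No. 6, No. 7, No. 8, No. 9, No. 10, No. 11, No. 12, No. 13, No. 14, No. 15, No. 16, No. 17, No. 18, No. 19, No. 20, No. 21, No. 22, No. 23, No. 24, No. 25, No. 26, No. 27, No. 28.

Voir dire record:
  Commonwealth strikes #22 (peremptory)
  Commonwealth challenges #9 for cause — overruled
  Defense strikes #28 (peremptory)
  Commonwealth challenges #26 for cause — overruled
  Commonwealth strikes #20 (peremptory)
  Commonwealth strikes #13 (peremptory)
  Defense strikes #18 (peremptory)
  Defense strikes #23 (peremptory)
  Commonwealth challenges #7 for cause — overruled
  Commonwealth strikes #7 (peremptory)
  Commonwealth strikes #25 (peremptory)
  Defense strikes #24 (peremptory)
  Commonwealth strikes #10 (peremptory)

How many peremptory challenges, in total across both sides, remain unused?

10

Commonwealth allotment: 9 base + 1 × 1 alternate = 10. Defense allotment: 9 base + 1 × 1 alternate = 10.
Commonwealth peremptories used: #22, #20, #13, #7, #25, #10 — 6 (for-cause on #9, #26, #7 don't count).
Defense peremptories used: #28, #18, #23, #24 — 4.
Remaining: (10 − 6) + (10 − 4) = 10.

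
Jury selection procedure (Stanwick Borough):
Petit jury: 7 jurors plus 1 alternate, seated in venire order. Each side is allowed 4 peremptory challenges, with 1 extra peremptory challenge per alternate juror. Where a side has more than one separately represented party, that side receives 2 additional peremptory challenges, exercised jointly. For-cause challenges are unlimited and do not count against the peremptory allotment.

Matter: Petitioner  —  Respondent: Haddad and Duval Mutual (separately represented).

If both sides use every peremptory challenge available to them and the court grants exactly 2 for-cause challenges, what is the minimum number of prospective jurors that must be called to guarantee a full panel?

22

Seats to fill: 7 + 1 alternates = 8.
Peremptories — Petitioner: 4 + 1×1 = 5; Respondent: 4 + 1×1 + 2 = 7; total 12.
For-cause removals: 2.
Minimum venire: 8 + 12 + 2 = 22.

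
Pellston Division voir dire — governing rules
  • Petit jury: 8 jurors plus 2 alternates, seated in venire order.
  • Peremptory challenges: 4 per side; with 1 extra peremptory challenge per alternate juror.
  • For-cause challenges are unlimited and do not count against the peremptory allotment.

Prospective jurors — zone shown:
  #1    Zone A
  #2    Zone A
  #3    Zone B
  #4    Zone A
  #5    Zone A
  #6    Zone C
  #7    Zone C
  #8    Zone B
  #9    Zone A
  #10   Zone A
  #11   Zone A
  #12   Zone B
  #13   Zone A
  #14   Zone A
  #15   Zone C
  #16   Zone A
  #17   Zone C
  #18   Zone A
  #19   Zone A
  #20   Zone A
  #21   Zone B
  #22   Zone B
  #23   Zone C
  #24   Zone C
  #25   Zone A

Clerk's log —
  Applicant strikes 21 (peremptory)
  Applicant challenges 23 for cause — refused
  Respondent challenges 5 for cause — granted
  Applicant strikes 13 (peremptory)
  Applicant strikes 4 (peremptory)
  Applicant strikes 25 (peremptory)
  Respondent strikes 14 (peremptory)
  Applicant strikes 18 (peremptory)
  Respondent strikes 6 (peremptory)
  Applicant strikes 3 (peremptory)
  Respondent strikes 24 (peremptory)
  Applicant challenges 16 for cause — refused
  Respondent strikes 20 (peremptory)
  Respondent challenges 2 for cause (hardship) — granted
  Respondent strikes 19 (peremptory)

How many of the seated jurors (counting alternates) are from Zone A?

5

Removed: #2, #3, #4, #5, #6, #13, #14, #18, #19, #20, #21, #24, #25.
Seated (10 incl. alternates): #1, #7, #8, #9, #10, #11, #12, #15, #16, #17.
Of those, in Zone A: #1, #9, #10, #11, #16 → 5.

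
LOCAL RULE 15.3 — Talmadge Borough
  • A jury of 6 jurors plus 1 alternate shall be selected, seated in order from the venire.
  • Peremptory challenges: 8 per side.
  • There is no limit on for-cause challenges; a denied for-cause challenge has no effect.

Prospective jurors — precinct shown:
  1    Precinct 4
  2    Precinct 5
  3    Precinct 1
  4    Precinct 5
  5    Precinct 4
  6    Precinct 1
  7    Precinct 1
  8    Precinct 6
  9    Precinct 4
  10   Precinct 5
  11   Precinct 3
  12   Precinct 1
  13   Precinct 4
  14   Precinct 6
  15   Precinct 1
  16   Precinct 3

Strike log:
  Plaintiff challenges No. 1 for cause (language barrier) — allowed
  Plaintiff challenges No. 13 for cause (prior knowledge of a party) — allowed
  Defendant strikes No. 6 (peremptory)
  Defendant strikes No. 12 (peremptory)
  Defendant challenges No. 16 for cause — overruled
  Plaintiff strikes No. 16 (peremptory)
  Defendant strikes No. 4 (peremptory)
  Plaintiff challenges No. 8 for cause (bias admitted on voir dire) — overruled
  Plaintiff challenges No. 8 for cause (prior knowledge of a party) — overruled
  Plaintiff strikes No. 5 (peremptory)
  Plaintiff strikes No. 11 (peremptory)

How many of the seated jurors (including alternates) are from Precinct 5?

2

Removed: #1, #4, #5, #6, #11, #12, #13, #16.
Seated (7 incl. alternates): #2, #3, #7, #8, #9, #10, #14.
Of those, in Precinct 5: #2, #10 → 2.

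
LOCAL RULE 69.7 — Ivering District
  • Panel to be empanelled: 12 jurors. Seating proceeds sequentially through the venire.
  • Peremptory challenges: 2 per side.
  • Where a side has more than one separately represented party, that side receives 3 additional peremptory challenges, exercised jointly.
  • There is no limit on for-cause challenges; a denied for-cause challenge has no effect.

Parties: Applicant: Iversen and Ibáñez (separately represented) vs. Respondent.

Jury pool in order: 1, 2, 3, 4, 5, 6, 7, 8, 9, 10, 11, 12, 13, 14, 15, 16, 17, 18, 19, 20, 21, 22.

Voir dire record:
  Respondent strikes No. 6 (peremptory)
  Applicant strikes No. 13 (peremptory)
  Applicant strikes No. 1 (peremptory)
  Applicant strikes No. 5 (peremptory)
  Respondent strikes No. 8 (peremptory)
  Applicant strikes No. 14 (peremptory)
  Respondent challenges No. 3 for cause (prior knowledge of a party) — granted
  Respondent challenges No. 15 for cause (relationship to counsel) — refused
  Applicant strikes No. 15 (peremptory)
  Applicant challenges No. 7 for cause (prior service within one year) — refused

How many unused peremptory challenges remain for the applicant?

0

Applicant allotment: 2 base + 3 multi-party = 5.
Applicant peremptories used: #13, #1, #5, #14, #15 — 5 (the for-cause on #7 doesn't count).
Remaining: 5 − 5 = 0.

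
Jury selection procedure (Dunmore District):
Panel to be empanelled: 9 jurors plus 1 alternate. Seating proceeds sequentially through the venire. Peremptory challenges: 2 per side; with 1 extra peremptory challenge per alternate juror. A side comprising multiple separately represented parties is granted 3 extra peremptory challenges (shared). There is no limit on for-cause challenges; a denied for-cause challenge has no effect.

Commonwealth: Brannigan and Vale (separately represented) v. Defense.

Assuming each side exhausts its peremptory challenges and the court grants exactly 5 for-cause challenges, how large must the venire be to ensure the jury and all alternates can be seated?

24

Seats to fill: 9 + 1 alternates = 10.
Peremptories — Commonwealth: 2 + 1×1 + 3 = 6; Defense: 2 + 1×1 = 3; total 9.
For-cause removals: 5.
Minimum venire: 10 + 9 + 5 = 24.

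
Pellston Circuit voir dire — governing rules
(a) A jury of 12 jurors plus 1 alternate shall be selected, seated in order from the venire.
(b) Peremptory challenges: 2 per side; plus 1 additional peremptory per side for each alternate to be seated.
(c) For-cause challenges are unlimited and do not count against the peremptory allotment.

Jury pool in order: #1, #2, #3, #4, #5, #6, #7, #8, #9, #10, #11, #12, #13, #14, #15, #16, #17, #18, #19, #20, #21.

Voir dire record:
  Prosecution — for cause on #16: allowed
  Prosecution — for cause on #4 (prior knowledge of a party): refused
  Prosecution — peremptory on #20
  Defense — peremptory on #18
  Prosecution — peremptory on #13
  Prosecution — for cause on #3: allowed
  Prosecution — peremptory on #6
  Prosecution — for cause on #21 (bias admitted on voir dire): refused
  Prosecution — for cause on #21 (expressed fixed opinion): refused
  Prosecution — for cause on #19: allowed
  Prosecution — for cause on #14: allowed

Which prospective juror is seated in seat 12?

17

Removed: #3, #6, #13, #14, #16, #18, #19, #20. (#4, #21 stay — for-cause denied.)
Seating in order: seats 1–12 → #1, #2, #4, #5, #7, #8, #9, #10, #11, #12, #15, #17; alternates → #21.
So seat 12 is #17.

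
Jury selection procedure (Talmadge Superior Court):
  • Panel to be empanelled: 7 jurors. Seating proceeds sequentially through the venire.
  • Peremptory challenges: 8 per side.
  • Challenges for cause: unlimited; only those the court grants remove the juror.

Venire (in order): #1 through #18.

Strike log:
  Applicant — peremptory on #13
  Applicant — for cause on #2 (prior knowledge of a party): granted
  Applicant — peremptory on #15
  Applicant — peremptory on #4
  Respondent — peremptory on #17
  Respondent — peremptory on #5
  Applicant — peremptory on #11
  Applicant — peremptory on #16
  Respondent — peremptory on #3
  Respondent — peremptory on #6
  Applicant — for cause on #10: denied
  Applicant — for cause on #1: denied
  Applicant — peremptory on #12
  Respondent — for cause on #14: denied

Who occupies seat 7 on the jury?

Removed: #2, #3, #4, #5, #6, #11, #12, #13, #15, #16, #17. (#1, #10, #14 stay — for-cause denied.)
Seating in order: seats 1–7 → #1, #7, #8, #9, #10, #14, #18.
So seat 7 is #18.

18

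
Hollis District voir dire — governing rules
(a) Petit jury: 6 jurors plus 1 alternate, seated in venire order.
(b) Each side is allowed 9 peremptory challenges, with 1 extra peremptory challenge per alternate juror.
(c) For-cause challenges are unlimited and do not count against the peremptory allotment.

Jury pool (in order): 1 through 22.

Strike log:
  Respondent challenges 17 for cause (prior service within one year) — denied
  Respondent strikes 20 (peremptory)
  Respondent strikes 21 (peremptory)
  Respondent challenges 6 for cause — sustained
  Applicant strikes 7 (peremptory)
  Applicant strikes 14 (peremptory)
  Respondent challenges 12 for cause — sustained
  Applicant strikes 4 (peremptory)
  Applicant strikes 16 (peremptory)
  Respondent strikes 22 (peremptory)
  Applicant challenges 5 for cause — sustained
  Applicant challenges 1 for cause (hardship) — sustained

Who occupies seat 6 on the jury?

11

Removed: #1, #4, #5, #6, #7, #12, #14, #16, #20, #21, #22. (#17 stays — for-cause denied.)
Seating in order: seats 1–6 → #2, #3, #8, #9, #10, #11; alternates → #13.
So seat 6 is #11.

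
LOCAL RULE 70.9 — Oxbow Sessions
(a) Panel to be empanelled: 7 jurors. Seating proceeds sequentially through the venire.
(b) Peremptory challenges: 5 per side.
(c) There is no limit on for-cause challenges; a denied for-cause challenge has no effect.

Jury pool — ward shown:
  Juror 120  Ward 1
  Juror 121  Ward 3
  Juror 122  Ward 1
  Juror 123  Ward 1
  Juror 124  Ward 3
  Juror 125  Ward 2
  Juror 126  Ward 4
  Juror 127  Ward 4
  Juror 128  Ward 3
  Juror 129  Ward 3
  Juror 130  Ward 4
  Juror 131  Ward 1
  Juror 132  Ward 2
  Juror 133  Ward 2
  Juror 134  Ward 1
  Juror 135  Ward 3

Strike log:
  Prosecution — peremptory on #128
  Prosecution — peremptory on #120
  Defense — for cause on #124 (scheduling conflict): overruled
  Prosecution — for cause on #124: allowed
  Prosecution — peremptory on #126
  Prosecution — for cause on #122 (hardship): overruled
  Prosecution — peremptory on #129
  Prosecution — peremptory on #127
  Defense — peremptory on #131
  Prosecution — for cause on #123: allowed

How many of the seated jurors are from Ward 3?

Removed: #120, #123, #124, #126, #127, #128, #129, #131.
Seated jurors 1–7: #121, #122, #125, #130, #132, #133, #134.
Of those, in Ward 3: #121 → 1.

1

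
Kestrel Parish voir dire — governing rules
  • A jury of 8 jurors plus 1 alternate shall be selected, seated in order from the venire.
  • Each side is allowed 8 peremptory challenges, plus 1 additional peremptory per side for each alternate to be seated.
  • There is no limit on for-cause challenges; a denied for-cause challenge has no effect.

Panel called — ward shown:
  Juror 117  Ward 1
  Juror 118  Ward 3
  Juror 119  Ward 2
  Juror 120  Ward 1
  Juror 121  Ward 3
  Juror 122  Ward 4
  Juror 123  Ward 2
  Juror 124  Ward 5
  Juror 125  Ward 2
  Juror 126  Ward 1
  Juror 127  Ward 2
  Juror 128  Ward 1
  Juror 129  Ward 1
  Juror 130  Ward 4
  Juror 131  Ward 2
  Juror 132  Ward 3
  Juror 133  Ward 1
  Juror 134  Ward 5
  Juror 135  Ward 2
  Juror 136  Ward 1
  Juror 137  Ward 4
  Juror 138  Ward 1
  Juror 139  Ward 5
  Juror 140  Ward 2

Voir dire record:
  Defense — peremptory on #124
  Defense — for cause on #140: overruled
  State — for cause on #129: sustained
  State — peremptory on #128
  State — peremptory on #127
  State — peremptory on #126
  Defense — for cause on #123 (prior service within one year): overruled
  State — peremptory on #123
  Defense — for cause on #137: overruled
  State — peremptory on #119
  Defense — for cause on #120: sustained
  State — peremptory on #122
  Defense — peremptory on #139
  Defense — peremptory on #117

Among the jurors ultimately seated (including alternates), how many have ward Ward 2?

3

Removed: #117, #119, #120, #122, #123, #124, #126, #127, #128, #129, #139.
Seated (9 incl. alternates): #118, #121, #125, #130, #131, #132, #133, #134, #135.
Of those, in Ward 2: #125, #131, #135 → 3.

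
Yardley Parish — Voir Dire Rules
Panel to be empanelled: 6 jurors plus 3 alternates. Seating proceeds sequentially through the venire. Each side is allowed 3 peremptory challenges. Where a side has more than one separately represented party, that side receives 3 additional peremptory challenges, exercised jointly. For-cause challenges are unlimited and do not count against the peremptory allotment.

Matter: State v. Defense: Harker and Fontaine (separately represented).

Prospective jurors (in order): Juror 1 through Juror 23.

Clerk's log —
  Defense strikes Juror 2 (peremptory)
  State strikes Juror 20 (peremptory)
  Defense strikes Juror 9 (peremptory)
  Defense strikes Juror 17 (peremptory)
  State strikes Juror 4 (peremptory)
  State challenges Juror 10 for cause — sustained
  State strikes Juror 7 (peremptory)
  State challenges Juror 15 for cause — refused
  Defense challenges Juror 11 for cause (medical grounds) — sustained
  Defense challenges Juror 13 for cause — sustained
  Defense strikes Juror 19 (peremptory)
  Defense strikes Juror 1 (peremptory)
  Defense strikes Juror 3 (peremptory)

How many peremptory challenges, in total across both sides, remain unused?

State allotment: 3. Defense allotment: 3 base + 3 multi-party = 6.
State peremptories used: #20, #4, #7 — 3 (for-cause on #10, #15 don't count).
Defense peremptories used: #2, #9, #17, #19, #1, #3 — 6 (for-cause on #11, #13 don't count).
Remaining: (3 − 3) + (6 − 6) = 0.

0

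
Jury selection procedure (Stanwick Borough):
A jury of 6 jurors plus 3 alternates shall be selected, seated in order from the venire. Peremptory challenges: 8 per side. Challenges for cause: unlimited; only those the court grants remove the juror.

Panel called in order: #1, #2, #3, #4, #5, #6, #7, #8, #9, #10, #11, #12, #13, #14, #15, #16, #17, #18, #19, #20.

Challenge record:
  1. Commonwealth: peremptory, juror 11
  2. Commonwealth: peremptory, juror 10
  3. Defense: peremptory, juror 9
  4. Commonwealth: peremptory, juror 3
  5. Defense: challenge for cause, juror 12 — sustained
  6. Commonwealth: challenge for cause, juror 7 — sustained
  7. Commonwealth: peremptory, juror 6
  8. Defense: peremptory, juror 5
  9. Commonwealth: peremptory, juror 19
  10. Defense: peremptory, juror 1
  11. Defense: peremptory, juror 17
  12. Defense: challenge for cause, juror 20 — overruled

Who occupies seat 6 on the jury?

15

Removed: #1, #3, #5, #6, #7, #9, #10, #11, #12, #17, #19. (#20 stays — for-cause denied.)
Seating in order: seats 1–6 → #2, #4, #8, #13, #14, #15; alternates → #16, #18, #20.
So seat 6 is #15.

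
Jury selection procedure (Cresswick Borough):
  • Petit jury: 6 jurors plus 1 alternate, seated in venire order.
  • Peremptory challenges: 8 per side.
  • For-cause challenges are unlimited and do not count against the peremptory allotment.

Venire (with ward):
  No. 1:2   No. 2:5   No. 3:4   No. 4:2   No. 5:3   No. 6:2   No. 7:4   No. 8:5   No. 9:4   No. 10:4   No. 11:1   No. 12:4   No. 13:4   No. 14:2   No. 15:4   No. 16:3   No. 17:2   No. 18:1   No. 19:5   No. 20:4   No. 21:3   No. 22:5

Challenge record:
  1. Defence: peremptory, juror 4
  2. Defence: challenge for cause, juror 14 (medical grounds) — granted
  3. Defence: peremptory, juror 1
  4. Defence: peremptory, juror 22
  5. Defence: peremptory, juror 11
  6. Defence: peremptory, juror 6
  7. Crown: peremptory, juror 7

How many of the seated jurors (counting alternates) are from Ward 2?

0

Removed: #1, #4, #6, #7, #11, #14, #22.
Seated (7 incl. alternates): #2, #3, #5, #8, #9, #10, #12.
None of those are in Ward 2 → 0.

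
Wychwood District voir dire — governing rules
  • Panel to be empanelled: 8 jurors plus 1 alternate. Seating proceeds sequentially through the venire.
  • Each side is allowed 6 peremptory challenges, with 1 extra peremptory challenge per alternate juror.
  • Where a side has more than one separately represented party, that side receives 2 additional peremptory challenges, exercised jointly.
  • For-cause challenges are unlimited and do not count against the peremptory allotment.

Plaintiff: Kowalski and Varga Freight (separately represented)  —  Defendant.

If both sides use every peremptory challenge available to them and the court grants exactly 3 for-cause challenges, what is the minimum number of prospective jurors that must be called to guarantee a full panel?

Seats to fill: 8 + 1 alternates = 9.
Peremptories — Plaintiff: 6 + 1×1 + 2 = 9; Defendant: 6 + 1×1 = 7; total 16.
For-cause removals: 3.
Minimum venire: 9 + 16 + 3 = 28.

28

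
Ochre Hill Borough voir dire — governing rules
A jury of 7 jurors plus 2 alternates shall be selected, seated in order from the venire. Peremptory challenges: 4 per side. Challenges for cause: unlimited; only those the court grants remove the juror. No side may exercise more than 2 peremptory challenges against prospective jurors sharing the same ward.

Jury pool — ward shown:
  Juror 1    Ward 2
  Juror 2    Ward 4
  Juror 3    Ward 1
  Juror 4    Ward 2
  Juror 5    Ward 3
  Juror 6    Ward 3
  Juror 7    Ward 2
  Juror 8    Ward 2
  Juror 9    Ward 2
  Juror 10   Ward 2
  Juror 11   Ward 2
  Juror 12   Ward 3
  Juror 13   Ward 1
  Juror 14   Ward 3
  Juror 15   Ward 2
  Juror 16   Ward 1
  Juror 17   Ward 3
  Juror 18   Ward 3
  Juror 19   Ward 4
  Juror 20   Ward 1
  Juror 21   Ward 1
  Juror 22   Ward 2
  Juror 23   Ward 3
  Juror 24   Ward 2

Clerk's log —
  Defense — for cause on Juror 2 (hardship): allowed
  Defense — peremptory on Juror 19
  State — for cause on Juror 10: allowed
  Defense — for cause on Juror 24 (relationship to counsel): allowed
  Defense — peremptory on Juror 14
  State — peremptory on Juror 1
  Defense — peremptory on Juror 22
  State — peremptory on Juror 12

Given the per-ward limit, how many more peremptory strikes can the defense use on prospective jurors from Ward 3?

Defense peremptories so far: #19, #14, #22 — 3 of 4 used, 1 left overall.
Against Ward 3: #14 — 1 used; per-ward cap 2 leaves 1.
Binding limit: min(1, 1) = 1.

1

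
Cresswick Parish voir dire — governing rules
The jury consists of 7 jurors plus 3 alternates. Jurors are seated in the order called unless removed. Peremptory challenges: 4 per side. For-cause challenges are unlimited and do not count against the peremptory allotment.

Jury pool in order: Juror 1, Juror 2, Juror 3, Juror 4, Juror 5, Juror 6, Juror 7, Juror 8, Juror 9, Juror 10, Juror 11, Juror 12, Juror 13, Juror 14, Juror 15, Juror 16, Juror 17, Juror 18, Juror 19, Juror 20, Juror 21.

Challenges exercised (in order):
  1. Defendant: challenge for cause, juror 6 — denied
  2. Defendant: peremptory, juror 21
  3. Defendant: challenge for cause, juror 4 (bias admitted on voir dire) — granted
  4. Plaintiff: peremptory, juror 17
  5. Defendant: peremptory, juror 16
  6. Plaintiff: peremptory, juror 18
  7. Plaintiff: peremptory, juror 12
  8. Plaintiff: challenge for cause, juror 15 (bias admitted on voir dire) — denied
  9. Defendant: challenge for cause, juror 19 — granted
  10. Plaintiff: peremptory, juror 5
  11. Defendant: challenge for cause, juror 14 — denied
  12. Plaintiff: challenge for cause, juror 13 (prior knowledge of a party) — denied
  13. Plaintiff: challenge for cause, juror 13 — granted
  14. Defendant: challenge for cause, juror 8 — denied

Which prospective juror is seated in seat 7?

Removed: #4, #5, #12, #13, #16, #17, #18, #19, #21. (#6, #8, #14, #15 stay — for-cause denied.)
Seating in order: seats 1–7 → #1, #2, #3, #6, #7, #8, #9; alternates → #10, #11, #14.
So seat 7 is #9.

9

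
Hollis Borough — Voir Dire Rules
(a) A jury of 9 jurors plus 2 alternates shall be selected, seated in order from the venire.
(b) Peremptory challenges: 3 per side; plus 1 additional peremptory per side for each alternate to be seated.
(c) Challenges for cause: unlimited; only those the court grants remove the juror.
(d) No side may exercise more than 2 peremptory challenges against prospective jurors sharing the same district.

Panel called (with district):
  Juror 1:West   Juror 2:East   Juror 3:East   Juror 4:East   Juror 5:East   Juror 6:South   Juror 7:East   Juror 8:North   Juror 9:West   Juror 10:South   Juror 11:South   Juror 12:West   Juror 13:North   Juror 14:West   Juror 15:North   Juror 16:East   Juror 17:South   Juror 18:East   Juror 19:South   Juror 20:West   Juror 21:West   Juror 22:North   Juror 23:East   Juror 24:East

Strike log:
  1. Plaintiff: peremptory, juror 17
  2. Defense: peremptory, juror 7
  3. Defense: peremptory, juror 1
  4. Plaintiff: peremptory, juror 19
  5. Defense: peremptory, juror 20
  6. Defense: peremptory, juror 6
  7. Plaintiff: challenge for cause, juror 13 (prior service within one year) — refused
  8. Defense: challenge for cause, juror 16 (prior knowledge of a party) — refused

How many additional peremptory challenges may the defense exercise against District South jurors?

1

Defense peremptories so far: #7, #1, #20, #6 — 4 of 5 used, 1 left overall.
Against District South: #6 — 1 used; per-district cap 2 leaves 1.
Binding limit: min(1, 1) = 1.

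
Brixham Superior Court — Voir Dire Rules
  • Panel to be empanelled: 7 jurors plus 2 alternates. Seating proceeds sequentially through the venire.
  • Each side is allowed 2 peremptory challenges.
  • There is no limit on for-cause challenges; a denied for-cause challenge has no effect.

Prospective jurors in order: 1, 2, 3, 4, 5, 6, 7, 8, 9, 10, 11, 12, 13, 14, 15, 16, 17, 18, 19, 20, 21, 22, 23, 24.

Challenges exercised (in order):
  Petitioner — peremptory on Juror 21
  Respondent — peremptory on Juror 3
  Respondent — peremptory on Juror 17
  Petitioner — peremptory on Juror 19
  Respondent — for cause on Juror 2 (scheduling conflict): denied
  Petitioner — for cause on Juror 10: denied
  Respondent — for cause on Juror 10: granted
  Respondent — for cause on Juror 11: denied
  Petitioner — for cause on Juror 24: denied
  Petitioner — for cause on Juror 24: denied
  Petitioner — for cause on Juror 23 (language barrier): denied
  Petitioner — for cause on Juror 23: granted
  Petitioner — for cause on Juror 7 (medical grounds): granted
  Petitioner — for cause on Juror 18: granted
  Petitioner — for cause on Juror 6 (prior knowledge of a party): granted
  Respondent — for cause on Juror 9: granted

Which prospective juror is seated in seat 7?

12

Removed: #3, #6, #7, #9, #10, #17, #18, #19, #21, #23. (#2, #11, #24 stay — for-cause denied.)
Seating in order: seats 1–7 → #1, #2, #4, #5, #8, #11, #12; alternates → #13, #14.
So seat 7 is #12.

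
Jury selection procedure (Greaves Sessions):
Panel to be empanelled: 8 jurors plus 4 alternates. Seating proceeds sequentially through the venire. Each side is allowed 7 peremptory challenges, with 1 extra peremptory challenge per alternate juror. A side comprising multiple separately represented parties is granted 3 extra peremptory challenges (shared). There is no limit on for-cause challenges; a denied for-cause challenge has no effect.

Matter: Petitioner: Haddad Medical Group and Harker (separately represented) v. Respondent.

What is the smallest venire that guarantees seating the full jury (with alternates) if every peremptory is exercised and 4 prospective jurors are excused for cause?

41

Seats to fill: 8 + 4 alternates = 12.
Peremptories — Petitioner: 7 + 1×4 + 3 = 14; Respondent: 7 + 1×4 = 11; total 25.
For-cause removals: 4.
Minimum venire: 12 + 25 + 4 = 41.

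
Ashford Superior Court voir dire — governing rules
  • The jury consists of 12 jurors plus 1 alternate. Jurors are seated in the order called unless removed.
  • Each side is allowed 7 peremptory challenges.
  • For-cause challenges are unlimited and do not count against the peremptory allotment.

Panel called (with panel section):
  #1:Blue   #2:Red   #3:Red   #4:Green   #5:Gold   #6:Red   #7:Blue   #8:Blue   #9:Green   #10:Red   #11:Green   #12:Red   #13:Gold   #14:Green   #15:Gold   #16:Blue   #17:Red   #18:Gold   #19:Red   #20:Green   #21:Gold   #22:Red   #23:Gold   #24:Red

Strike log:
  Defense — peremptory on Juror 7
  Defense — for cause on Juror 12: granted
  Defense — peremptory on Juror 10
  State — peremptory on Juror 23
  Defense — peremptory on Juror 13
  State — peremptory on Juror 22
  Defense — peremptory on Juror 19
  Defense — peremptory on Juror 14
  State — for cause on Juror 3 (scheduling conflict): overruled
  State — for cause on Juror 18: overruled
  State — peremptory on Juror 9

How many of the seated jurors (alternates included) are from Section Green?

3

Removed: #7, #9, #10, #12, #13, #14, #19, #22, #23.
Seated (13 incl. alternates): #1, #2, #3, #4, #5, #6, #8, #11, #15, #16, #17, #18, #20.
Of those, in Section Green: #4, #11, #20 → 3.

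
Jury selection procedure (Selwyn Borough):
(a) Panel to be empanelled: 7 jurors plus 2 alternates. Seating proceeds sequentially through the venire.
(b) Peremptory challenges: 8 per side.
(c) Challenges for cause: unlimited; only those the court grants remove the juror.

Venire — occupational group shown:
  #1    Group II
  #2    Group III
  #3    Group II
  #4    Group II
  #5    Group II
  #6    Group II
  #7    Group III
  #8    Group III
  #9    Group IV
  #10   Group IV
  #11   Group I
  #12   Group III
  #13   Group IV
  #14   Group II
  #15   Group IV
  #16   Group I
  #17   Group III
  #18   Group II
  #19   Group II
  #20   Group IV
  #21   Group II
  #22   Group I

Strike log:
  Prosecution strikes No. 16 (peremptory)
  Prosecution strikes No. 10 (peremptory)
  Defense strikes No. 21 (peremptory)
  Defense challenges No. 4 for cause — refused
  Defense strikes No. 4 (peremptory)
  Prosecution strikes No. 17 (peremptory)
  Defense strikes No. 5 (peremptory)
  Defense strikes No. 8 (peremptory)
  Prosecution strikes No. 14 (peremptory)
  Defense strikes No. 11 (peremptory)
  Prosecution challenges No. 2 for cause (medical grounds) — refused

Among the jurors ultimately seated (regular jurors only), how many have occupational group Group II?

3

Removed: #4, #5, #8, #10, #11, #14, #16, #17, #21.
Seated jurors 1–7: #1, #2, #3, #6, #7, #9, #12 (alternates #13, #15 not counted).
Of those, in Group II: #1, #3, #6 → 3.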